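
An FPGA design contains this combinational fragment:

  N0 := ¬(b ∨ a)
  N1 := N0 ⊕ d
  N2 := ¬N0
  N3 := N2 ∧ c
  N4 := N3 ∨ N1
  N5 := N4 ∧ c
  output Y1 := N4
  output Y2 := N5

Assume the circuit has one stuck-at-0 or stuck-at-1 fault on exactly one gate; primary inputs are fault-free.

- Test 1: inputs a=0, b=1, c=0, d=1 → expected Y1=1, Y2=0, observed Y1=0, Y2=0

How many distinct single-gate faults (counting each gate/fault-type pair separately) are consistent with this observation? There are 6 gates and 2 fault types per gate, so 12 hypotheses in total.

3

Fault-free: N0=0, N1=1, N2=1, N3=0, N4=1, N5=0 → Y1=1, Y2=0. Observed Y1=0, Y2=0.
  N0 stuck-at-0: output Y1=1, Y2=0 ✗
  N0 stuck-at-1: output Y1=0, Y2=0 ✓
  N1 stuck-at-0: output Y1=0, Y2=0 ✓
  N1 stuck-at-1: output Y1=1, Y2=0 ✗
  N2 stuck-at-0: output Y1=1, Y2=0 ✗
  N2 stuck-at-1: output Y1=1, Y2=0 ✗
  N3 stuck-at-0: output Y1=1, Y2=0 ✗
  N3 stuck-at-1: output Y1=1, Y2=0 ✗
  N4 stuck-at-0: output Y1=0, Y2=0 ✓
  N4 stuck-at-1: output Y1=1, Y2=0 ✗
  N5 stuck-at-0: output Y1=1, Y2=0 ✗
  N5 stuck-at-1: output Y1=1, Y2=1 ✗
Consistent faults: {N0 stuck-at-1, N1 stuck-at-0, N4 stuck-at-0} — 3 in all.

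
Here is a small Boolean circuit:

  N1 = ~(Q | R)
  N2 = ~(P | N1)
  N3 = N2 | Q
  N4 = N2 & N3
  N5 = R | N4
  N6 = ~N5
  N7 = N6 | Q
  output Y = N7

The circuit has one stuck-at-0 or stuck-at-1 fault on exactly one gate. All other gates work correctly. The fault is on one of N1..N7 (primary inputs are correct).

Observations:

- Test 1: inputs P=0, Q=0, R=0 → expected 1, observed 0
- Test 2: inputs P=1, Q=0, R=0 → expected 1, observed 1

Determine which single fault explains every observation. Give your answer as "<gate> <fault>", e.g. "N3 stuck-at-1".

N1 stuck-at-0

Fault-free values for test 1 (P=0, Q=0, R=0): N1=1, N2=0, N3=0, N4=0, N5=0, N6=1, N7=1, giving Y=1. Observed 0.
Test 1: faults giving observed 0 are {N1 stuck-at-0, N2 stuck-at-1, N4 stuck-at-1, N5 stuck-at-1, N6 stuck-at-0, N7 stuck-at-0}.
Test 2 (P=1, Q=0, R=0): fault-free N1=1, N2=0, N3=0, N4=0, N5=0, N6=1, N7=1 → 1; observed 1. Eliminates N2 stuck-at-1, N4 stuck-at-1, N5 stuck-at-1, N6 stuck-at-0, N7 stuck-at-0.
Only N1 stuck-at-0 is consistent with every test.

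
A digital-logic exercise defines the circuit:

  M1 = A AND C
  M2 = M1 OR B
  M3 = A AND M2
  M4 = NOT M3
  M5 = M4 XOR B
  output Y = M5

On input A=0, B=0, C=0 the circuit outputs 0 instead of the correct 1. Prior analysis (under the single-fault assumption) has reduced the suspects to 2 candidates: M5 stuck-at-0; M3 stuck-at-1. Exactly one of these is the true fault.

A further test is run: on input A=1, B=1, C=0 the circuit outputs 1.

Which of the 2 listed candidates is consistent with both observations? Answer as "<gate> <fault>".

Evaluate each candidate on input A=1, B=1, C=0:
  M5 stuck-at-0: M1=0, M2=1, M3=1, M4=0, M5=0 [stuck-at-0] → 0 — eliminated
  M3 stuck-at-1: M1=0, M2=1, M3=1 [stuck-at-1], M4=0, M5=1 → 1 — matches
Only M3 stuck-at-1 reproduces the observed 1.

M3 stuck-at-1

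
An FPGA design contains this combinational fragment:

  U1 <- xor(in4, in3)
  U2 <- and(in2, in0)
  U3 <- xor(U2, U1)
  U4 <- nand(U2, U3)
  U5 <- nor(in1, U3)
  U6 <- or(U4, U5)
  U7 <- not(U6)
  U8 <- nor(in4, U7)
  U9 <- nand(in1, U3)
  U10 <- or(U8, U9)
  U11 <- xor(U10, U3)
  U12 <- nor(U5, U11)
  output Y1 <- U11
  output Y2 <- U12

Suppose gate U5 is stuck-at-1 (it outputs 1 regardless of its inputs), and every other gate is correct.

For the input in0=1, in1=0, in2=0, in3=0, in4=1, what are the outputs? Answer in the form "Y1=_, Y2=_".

Y1=0, Y2=0

Propagate with U5 forced: U1=1, U2=0, U3=1, U4=1, U5=1 [stuck-at-1], U6=1, U7=0, U8=0, U9=1, U10=1, U11=0, U12=0.
So the outputs are Y1=0, Y2=0. (Without the fault they would be Y1=0, Y2=1.)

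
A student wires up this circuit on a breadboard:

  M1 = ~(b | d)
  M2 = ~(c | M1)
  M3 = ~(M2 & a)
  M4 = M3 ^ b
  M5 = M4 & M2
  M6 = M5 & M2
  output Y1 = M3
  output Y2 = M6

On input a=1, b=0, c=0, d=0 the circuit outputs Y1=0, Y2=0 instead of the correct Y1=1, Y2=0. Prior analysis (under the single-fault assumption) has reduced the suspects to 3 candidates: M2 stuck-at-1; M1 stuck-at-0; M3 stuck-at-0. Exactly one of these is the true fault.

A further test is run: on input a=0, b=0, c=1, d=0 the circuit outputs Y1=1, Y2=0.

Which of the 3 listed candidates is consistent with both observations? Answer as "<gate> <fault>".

Evaluate each candidate on input a=0, b=0, c=1, d=0:
  M2 stuck-at-1: M1=1, M2=1 [stuck-at-1], M3=1, M4=1, M5=1, M6=1 → Y1=1, Y2=1 — eliminated
  M1 stuck-at-0: M1=0 [stuck-at-0], M2=0, M3=1, M4=1, M5=0, M6=0 → Y1=1, Y2=0 — matches
  M3 stuck-at-0: M1=1, M2=0, M3=0 [stuck-at-0], M4=0, M5=0, M6=0 → Y1=0, Y2=0 — eliminated
Only M1 stuck-at-0 reproduces the observed Y1=1, Y2=0.

M1 stuck-at-0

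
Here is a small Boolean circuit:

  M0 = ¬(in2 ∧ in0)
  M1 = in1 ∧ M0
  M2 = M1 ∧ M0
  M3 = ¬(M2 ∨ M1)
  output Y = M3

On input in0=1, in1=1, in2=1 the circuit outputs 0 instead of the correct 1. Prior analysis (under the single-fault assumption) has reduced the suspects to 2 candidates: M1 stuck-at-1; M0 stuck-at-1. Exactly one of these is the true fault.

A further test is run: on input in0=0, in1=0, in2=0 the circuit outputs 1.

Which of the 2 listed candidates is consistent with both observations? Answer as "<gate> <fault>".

M0 stuck-at-1

Evaluate each candidate on input in0=0, in1=0, in2=0:
  M1 stuck-at-1: M0=1, M1=1 [stuck-at-1], M2=1, M3=0 → 0 — eliminated
  M0 stuck-at-1: M0=1 [stuck-at-1], M1=0, M2=0, M3=1 → 1 — matches
Only M0 stuck-at-1 reproduces the observed 1.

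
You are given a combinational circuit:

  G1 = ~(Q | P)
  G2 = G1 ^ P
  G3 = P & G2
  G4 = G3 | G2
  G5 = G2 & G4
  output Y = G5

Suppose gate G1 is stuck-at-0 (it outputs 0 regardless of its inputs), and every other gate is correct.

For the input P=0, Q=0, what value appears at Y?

Propagate with G1 forced: G1=0 [stuck-at-0], G2=0, G3=0, G4=0, G5=0.
So Y = 0. (Without the fault it would be 1.)

0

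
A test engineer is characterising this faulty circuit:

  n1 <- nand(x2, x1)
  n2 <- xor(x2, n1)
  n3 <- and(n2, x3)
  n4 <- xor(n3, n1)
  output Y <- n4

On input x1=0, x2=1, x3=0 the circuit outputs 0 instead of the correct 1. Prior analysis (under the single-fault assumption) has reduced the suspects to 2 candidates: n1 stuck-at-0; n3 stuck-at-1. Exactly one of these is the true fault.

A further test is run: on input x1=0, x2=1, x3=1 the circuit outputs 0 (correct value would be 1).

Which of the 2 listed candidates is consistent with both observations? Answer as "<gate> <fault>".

n3 stuck-at-1

Evaluate each candidate on input x1=0, x2=1, x3=1:
  n1 stuck-at-0: n1=0 [stuck-at-0], n2=1, n3=1, n4=1 → 1 — eliminated
  n3 stuck-at-1: n1=1, n2=0, n3=1 [stuck-at-1], n4=0 → 0 — matches
Only n3 stuck-at-1 reproduces the observed 0.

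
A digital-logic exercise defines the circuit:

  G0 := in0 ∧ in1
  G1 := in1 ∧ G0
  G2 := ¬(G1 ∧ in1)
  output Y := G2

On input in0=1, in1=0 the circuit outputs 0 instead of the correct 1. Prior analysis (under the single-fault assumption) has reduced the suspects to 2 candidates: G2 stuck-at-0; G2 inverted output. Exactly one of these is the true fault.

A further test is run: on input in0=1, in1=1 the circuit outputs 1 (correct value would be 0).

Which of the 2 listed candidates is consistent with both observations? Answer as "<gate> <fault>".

G2 inverted output

Evaluate each candidate on input in0=1, in1=1:
  G2 stuck-at-0: G0=1, G1=1, G2=0 [stuck-at-0] → 0 — eliminated
  G2 inverted output: G0=1, G1=1, G2=1 [inverted output] → 1 — matches
Only G2 inverted output reproduces the observed 1.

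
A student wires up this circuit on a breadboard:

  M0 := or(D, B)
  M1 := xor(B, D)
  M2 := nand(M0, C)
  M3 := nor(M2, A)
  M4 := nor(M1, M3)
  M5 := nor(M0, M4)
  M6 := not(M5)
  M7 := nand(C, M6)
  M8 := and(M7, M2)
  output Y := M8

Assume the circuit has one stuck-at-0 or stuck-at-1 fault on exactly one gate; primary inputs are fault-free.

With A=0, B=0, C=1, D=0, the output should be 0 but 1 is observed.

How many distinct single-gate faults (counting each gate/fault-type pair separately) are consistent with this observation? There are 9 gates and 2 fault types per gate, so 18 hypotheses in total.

Fault-free: M0=0, M1=0, M2=1, M3=0, M4=1, M5=0, M6=1, M7=0, M8=0 → 0. Observed 1.
  M0: none of the 2 fault types match ✗
  M1: stuck-at-1 ✓; others ✗
  M2: none of the 2 fault types match ✗
  M3: stuck-at-1 ✓; others ✗
  M4: stuck-at-0 ✓; others ✗
  M5: stuck-at-1 ✓; others ✗
  M6: stuck-at-0 ✓; others ✗
  M7: stuck-at-1 ✓; others ✗
  M8: stuck-at-1 ✓; others ✗
Consistent faults: {M1 stuck-at-1, M3 stuck-at-1, M4 stuck-at-0, M5 stuck-at-1, M6 stuck-at-0, M7 stuck-at-1, M8 stuck-at-1} — 7 in all.

7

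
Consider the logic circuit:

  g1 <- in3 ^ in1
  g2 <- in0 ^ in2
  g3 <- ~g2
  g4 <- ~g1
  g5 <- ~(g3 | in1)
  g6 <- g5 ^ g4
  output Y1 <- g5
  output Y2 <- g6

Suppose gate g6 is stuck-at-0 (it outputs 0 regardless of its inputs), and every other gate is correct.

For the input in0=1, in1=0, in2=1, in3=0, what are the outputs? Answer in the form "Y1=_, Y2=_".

Y1=0, Y2=0

Propagate with g6 forced: g1=0, g2=0, g3=1, g4=1, g5=0, g6=0 [stuck-at-0].
So the outputs are Y1=0, Y2=0. (Without the fault they would be Y1=0, Y2=1.)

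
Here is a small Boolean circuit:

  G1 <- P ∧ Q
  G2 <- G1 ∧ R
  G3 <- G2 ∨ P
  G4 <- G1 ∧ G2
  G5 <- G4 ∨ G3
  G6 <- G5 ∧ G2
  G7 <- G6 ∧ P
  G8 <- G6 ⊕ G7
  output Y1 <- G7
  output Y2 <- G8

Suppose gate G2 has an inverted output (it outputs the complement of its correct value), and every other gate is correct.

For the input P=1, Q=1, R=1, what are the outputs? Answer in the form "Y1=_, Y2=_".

Propagate with G2 forced: G1=1, G2=0 [inverted output], G3=1, G4=0, G5=1, G6=0, G7=0, G8=0.
So the outputs are Y1=0, Y2=0. (Without the fault they would be Y1=1, Y2=0.)

Y1=0, Y2=0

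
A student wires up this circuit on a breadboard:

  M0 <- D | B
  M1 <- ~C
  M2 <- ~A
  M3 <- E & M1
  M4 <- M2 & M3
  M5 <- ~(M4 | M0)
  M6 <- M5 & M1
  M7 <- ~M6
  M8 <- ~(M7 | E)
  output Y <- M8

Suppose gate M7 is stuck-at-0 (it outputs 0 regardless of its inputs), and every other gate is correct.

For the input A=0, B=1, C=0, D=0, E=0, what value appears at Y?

Propagate with M7 forced: M0=1, M1=1, M2=1, M3=0, M4=0, M5=0, M6=0, M7=0 [stuck-at-0], M8=1.
So Y = 1. (Without the fault it would be 0.)

1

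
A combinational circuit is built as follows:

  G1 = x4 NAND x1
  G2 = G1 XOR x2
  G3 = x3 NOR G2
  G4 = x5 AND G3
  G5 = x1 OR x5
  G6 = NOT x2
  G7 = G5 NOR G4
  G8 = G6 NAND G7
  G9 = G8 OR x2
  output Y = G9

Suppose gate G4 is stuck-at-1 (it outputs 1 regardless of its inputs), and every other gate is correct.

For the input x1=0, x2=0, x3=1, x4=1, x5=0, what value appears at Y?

1

Propagate with G4 forced: G1=1, G2=1, G3=0, G4=1 [stuck-at-1], G5=0, G6=1, G7=0, G8=1, G9=1.
So Y = 1. (Without the fault it would be 0.)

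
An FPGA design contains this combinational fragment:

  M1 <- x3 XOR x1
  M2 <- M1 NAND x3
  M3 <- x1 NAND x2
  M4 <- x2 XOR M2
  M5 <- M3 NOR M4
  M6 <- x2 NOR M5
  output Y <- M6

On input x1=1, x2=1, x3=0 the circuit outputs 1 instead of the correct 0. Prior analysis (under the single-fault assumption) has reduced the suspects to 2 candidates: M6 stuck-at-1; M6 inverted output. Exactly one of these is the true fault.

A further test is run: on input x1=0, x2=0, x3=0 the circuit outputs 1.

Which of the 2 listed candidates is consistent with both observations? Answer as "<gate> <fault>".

Evaluate each candidate on input x1=0, x2=0, x3=0:
  M6 stuck-at-1: M1=0, M2=1, M3=1, M4=1, M5=0, M6=1 [stuck-at-1] → 1 — matches
  M6 inverted output: M1=0, M2=1, M3=1, M4=1, M5=0, M6=0 [inverted output] → 0 — eliminated
Only M6 stuck-at-1 reproduces the observed 1.

M6 stuck-at-1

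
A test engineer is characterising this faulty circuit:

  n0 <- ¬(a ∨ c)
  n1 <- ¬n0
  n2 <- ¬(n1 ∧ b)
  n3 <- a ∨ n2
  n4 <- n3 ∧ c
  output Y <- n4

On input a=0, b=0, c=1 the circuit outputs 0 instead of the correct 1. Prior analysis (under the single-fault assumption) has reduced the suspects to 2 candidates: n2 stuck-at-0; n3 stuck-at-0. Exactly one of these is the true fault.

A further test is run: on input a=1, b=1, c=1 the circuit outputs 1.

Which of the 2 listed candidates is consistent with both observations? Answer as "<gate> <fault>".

Evaluate each candidate on input a=1, b=1, c=1:
  n2 stuck-at-0: n0=0, n1=1, n2=0 [stuck-at-0], n3=1, n4=1 → 1 — matches
  n3 stuck-at-0: n0=0, n1=1, n2=0, n3=0 [stuck-at-0], n4=0 → 0 — eliminated
Only n2 stuck-at-0 reproduces the observed 1.

n2 stuck-at-0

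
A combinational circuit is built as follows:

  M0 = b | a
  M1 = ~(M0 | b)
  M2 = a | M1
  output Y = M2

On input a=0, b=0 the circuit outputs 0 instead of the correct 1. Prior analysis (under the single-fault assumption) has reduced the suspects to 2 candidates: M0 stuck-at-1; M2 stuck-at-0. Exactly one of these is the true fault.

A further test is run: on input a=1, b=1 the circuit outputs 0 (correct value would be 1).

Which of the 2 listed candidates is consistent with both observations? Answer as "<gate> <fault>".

M2 stuck-at-0

Evaluate each candidate on input a=1, b=1:
  M0 stuck-at-1: M0=1 [stuck-at-1], M1=0, M2=1 → 1 — eliminated
  M2 stuck-at-0: M0=1, M1=0, M2=0 [stuck-at-0] → 0 — matches
Only M2 stuck-at-0 reproduces the observed 0.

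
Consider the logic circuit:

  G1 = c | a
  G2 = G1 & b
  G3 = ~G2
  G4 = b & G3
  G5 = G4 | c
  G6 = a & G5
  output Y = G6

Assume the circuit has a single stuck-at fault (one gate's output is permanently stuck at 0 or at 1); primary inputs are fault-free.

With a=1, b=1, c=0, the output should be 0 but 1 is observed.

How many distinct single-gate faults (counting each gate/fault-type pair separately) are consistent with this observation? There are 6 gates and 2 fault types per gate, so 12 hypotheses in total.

Fault-free: G1=1, G2=1, G3=0, G4=0, G5=0, G6=0 → 0. Observed 1.
  G1 stuck-at-0: output 1 ✓
  G1 stuck-at-1: output 0 ✗
  G2 stuck-at-0: output 1 ✓
  G2 stuck-at-1: output 0 ✗
  G3 stuck-at-0: output 0 ✗
  G3 stuck-at-1: output 1 ✓
  G4 stuck-at-0: output 0 ✗
  G4 stuck-at-1: output 1 ✓
  G5 stuck-at-0: output 0 ✗
  G5 stuck-at-1: output 1 ✓
  G6 stuck-at-0: output 0 ✗
  G6 stuck-at-1: output 1 ✓
Consistent faults: {G1 stuck-at-0, G2 stuck-at-0, G3 stuck-at-1, G4 stuck-at-1, G5 stuck-at-1, G6 stuck-at-1} — 6 in all.

6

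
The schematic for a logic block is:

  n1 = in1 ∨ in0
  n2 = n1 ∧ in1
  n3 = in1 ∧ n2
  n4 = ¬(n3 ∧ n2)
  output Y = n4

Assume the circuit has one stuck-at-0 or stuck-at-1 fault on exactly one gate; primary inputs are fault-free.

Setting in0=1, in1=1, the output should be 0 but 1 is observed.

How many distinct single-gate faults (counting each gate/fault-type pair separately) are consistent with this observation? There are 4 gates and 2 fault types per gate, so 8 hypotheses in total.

Fault-free: n1=1, n2=1, n3=1, n4=0 → 0. Observed 1.
  n1 stuck-at-0: output 1 ✓
  n1 stuck-at-1: output 0 ✗
  n2 stuck-at-0: output 1 ✓
  n2 stuck-at-1: output 0 ✗
  n3 stuck-at-0: output 1 ✓
  n3 stuck-at-1: output 0 ✗
  n4 stuck-at-0: output 0 ✗
  n4 stuck-at-1: output 1 ✓
Consistent faults: {n1 stuck-at-0, n2 stuck-at-0, n3 stuck-at-0, n4 stuck-at-1} — 4 in all.

4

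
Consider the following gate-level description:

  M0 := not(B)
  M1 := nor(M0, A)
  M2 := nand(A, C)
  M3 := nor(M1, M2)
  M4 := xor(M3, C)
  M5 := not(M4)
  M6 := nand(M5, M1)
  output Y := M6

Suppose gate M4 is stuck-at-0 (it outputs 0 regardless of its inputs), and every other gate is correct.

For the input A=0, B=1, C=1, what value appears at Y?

0

Propagate with M4 forced: M0=0, M1=1, M2=1, M3=0, M4=0 [stuck-at-0], M5=1, M6=0.
So Y = 0. (Without the fault it would be 1.)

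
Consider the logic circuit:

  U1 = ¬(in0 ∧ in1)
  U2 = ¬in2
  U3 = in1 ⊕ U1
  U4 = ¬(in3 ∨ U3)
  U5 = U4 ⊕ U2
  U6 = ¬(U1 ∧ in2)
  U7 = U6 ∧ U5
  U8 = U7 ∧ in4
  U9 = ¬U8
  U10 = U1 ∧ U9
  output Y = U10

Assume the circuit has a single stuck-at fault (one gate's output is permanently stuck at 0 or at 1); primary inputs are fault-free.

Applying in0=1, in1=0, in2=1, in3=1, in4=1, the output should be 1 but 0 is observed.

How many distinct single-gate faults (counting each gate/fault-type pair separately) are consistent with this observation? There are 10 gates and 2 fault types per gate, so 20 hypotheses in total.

Fault-free: U1=1, U2=0, U3=1, U4=0, U5=0, U6=0, U7=0, U8=0, U9=1, U10=1 → 1. Observed 0.
  U1: stuck-at-0 ✓; others ✗
  U2: none of the 2 fault types match ✗
  U3: none of the 2 fault types match ✗
  U4: none of the 2 fault types match ✗
  U5: none of the 2 fault types match ✗
  U6: none of the 2 fault types match ✗
  U7: stuck-at-1 ✓; others ✗
  U8: stuck-at-1 ✓; others ✗
  U9: stuck-at-0 ✓; others ✗
  U10: stuck-at-0 ✓; others ✗
Consistent faults: {U1 stuck-at-0, U7 stuck-at-1, U8 stuck-at-1, U9 stuck-at-0, U10 stuck-at-0} — 5 in all.

5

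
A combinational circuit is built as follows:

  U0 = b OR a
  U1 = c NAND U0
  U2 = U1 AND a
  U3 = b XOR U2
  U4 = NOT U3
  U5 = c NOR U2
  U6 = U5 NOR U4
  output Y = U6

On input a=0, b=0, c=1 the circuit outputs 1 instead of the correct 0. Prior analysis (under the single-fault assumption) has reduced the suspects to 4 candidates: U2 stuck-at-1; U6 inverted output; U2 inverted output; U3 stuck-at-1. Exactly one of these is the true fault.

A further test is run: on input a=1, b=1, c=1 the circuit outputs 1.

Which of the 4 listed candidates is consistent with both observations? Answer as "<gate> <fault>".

Evaluate each candidate on input a=1, b=1, c=1:
  U2 stuck-at-1: U0=1, U1=0, U2=1 [stuck-at-1], U3=0, U4=1, U5=0, U6=0 → 0 — eliminated
  U6 inverted output: U0=1, U1=0, U2=0, U3=1, U4=0, U5=0, U6=0 [inverted output] → 0 — eliminated
  U2 inverted output: U0=1, U1=0, U2=1 [inverted output], U3=0, U4=1, U5=0, U6=0 → 0 — eliminated
  U3 stuck-at-1: U0=1, U1=0, U2=0, U3=1 [stuck-at-1], U4=0, U5=0, U6=1 → 1 — matches
Only U3 stuck-at-1 reproduces the observed 1.

U3 stuck-at-1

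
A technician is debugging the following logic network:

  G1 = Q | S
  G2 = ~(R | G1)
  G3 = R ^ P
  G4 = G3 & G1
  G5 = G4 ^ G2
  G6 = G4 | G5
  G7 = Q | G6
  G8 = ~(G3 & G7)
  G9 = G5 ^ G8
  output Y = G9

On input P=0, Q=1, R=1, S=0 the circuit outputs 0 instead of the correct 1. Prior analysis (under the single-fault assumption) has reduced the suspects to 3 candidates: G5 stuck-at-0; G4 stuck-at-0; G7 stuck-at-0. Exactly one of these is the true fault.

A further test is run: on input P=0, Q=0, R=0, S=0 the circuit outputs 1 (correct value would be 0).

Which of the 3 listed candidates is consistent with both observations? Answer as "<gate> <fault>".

G5 stuck-at-0

Evaluate each candidate on input P=0, Q=0, R=0, S=0:
  G5 stuck-at-0: G1=0, G2=1, G3=0, G4=0, G5=0 [stuck-at-0], G6=0, G7=0, G8=1, G9=1 → 1 — matches
  G4 stuck-at-0: G1=0, G2=1, G3=0, G4=0 [stuck-at-0], G5=1, G6=1, G7=1, G8=1, G9=0 → 0 — eliminated
  G7 stuck-at-0: G1=0, G2=1, G3=0, G4=0, G5=1, G6=1, G7=0 [stuck-at-0], G8=1, G9=0 → 0 — eliminated
Only G5 stuck-at-0 reproduces the observed 1.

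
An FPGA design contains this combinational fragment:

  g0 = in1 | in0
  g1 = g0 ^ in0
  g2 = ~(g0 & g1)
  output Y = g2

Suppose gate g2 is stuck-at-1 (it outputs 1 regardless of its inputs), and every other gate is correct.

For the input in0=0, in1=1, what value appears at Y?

Propagate with g2 forced: g0=1, g1=1, g2=1 [stuck-at-1].
So Y = 1. (Without the fault it would be 0.)

1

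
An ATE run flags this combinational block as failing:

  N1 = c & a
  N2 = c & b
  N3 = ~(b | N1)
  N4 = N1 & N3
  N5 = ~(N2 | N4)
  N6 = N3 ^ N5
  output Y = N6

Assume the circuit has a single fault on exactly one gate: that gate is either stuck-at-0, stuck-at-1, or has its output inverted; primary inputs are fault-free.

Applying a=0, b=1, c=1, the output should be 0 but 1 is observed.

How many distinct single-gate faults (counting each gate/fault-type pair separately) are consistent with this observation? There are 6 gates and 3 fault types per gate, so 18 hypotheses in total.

Fault-free: N1=0, N2=1, N3=0, N4=0, N5=0, N6=0 → 0. Observed 1.
  N1: none of the 3 fault types match ✗
  N2: stuck-at-0, inverted output ✓; others ✗
  N3: stuck-at-1, inverted output ✓; others ✗
  N4: none of the 3 fault types match ✗
  N5: stuck-at-1, inverted output ✓; others ✗
  N6: stuck-at-1, inverted output ✓; others ✗
Consistent faults: {N2 stuck-at-0, N2 inverted output, N3 stuck-at-1, N3 inverted output, N5 stuck-at-1, N5 inverted output, N6 stuck-at-1, N6 inverted output} — 8 in all.

8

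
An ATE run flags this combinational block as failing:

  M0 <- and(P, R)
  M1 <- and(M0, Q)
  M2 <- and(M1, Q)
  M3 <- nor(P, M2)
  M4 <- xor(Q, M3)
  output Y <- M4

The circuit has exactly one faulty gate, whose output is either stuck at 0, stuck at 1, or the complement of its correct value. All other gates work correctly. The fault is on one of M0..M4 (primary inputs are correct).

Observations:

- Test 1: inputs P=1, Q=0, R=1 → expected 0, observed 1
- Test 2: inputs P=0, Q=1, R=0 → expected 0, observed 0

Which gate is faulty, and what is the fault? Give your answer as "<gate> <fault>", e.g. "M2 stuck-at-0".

M3 stuck-at-1

Fault-free values for test 1 (P=1, Q=0, R=1): M0=1, M1=0, M2=0, M3=0, M4=0, giving Y=0. Observed 1.
Test 1: faults giving observed 1 are {M3 stuck-at-1, M3 inverted output, M4 stuck-at-1, M4 inverted output}.
Test 2 (P=0, Q=1, R=0): fault-free M0=0, M1=0, M2=0, M3=1, M4=0 → 0; observed 0. Eliminates M3 inverted output, M4 stuck-at-1, M4 inverted output.
Only M3 stuck-at-1 is consistent with every test.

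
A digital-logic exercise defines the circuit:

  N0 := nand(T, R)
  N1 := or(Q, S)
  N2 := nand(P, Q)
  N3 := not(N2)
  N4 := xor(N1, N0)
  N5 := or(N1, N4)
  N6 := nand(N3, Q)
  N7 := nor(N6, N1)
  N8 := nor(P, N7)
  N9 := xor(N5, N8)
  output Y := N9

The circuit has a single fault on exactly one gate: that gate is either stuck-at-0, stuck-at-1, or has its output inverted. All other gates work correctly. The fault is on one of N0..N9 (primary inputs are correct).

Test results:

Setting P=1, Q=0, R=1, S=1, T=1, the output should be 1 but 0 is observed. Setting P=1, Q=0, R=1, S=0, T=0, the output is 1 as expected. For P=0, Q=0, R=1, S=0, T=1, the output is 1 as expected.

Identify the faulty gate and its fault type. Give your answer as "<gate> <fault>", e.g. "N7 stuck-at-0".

N1 stuck-at-0

Fault-free values for test 1 (P=1, Q=0, R=1, S=1, T=1): N0=0, N1=1, N2=1, N3=0, N4=1, N5=1, N6=1, N7=0, N8=0, N9=1, giving Y=1. Observed 0.
Test 1: faults giving observed 0 are {N1 stuck-at-0, N1 inverted output, N5 stuck-at-0, N5 inverted output, N8 stuck-at-1, N8 inverted output, N9 stuck-at-0, N9 inverted output}.
Test 2 (P=1, Q=0, R=1, S=0, T=0): fault-free N0=1, N1=0, N2=1, N3=0, N4=1, N5=1, N6=1, N7=0, N8=0, N9=1 → 1; observed 1. Eliminates N5 stuck-at-0, N5 inverted output, N8 stuck-at-1, N8 inverted output, N9 stuck-at-0, N9 inverted output.
Test 3 (P=0, Q=0, R=1, S=0, T=1): fault-free N0=0, N1=0, N2=1, N3=0, N4=0, N5=0, N6=1, N7=0, N8=1, N9=1 → 1; observed 1. Eliminates N1 inverted output.
Only N1 stuck-at-0 is consistent with every test.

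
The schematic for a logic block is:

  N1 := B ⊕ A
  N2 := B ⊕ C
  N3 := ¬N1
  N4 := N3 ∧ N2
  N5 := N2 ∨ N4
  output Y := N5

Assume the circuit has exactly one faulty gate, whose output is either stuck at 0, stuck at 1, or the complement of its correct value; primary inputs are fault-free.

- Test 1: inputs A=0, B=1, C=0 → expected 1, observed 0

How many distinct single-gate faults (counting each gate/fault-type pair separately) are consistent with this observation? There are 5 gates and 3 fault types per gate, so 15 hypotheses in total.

Fault-free: N1=1, N2=1, N3=0, N4=0, N5=1 → 1. Observed 0.
  N1: none of the 3 fault types match ✗
  N2: stuck-at-0, inverted output ✓; others ✗
  N3: none of the 3 fault types match ✗
  N4: none of the 3 fault types match ✗
  N5: stuck-at-0, inverted output ✓; others ✗
Consistent faults: {N2 stuck-at-0, N2 inverted output, N5 stuck-at-0, N5 inverted output} — 4 in all.

4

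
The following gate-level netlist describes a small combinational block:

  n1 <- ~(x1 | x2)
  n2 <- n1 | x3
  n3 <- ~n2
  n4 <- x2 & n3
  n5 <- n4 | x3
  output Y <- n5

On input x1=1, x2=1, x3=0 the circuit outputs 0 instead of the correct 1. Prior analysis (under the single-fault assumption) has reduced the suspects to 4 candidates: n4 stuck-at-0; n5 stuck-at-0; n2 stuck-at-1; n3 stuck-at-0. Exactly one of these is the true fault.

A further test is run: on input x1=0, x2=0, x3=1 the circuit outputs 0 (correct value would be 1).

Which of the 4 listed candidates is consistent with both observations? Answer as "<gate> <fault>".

Evaluate each candidate on input x1=0, x2=0, x3=1:
  n4 stuck-at-0: n1=1, n2=1, n3=0, n4=0 [stuck-at-0], n5=1 → 1 — eliminated
  n5 stuck-at-0: n1=1, n2=1, n3=0, n4=0, n5=0 [stuck-at-0] → 0 — matches
  n2 stuck-at-1: n1=1, n2=1 [stuck-at-1], n3=0, n4=0, n5=1 → 1 — eliminated
  n3 stuck-at-0: n1=1, n2=1, n3=0 [stuck-at-0], n4=0, n5=1 → 1 — eliminated
Only n5 stuck-at-0 reproduces the observed 0.

n5 stuck-at-0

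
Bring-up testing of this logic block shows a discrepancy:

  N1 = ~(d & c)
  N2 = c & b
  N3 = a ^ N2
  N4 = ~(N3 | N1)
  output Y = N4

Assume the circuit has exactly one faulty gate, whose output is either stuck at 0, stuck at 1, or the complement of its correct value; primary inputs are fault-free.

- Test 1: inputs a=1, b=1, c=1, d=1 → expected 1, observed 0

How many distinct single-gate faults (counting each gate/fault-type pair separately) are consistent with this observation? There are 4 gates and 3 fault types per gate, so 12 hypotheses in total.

Fault-free: N1=0, N2=1, N3=0, N4=1 → 1. Observed 0.
  N1 stuck-at-0: output 1 ✗
  N1 stuck-at-1: output 0 ✓
  N1 inverted output: output 0 ✓
  N2 stuck-at-0: output 0 ✓
  N2 stuck-at-1: output 1 ✗
  N2 inverted output: output 0 ✓
  N3 stuck-at-0: output 1 ✗
  N3 stuck-at-1: output 0 ✓
  N3 inverted output: output 0 ✓
  N4 stuck-at-0: output 0 ✓
  N4 stuck-at-1: output 1 ✗
  N4 inverted output: output 0 ✓
Consistent faults: {N1 stuck-at-1, N1 inverted output, N2 stuck-at-0, N2 inverted output, N3 stuck-at-1, N3 inverted output, N4 stuck-at-0, N4 inverted output} — 8 in all.

8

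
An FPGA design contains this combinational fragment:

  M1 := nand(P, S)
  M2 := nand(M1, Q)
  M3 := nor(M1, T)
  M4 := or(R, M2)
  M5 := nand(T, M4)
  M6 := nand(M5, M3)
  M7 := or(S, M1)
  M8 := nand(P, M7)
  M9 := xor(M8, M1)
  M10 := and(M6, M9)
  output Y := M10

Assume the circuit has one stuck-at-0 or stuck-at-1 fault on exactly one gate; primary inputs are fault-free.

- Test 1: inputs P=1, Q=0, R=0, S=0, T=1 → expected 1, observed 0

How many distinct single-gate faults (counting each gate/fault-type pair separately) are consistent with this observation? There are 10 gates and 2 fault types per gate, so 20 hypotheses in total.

Fault-free: M1=1, M2=1, M3=0, M4=1, M5=0, M6=1, M7=1, M8=0, M9=1, M10=1 → 1. Observed 0.
  M1: none of the 2 fault types match ✗
  M2: none of the 2 fault types match ✗
  M3: none of the 2 fault types match ✗
  M4: none of the 2 fault types match ✗
  M5: none of the 2 fault types match ✗
  M6: stuck-at-0 ✓; others ✗
  M7: stuck-at-0 ✓; others ✗
  M8: stuck-at-1 ✓; others ✗
  M9: stuck-at-0 ✓; others ✗
  M10: stuck-at-0 ✓; others ✗
Consistent faults: {M6 stuck-at-0, M7 stuck-at-0, M8 stuck-at-1, M9 stuck-at-0, M10 stuck-at-0} — 5 in all.

5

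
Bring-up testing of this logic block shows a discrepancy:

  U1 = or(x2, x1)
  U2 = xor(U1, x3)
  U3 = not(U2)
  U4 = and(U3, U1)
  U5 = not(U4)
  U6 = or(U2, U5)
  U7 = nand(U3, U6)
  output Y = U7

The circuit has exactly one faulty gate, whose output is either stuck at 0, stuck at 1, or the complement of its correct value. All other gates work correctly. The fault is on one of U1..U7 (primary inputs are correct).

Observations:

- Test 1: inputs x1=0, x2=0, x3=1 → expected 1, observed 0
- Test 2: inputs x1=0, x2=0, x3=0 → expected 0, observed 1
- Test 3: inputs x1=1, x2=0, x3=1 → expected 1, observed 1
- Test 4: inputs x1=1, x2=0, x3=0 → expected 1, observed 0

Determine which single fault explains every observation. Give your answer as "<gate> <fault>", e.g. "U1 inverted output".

U3 inverted output

Fault-free values for test 1 (x1=0, x2=0, x3=1): U1=0, U2=1, U3=0, U4=0, U5=1, U6=1, U7=1, giving Y=1. Observed 0.
Test 1: faults giving observed 0 are {U2 stuck-at-0, U2 inverted output, U3 stuck-at-1, U3 inverted output, U7 stuck-at-0, U7 inverted output}.
Test 2 (x1=0, x2=0, x3=0): fault-free U1=0, U2=0, U3=1, U4=0, U5=1, U6=1, U7=0 → 0; observed 1. Eliminates U2 stuck-at-0, U3 stuck-at-1, U7 stuck-at-0.
Test 3 (x1=1, x2=0, x3=1): fault-free U1=1, U2=0, U3=1, U4=1, U5=0, U6=0, U7=1 → 1; observed 1. Eliminates U7 inverted output.
Test 4 (x1=1, x2=0, x3=0): fault-free U1=1, U2=1, U3=0, U4=0, U5=1, U6=1, U7=1 → 1; observed 0. Eliminates U2 inverted output.
Only U3 inverted output is consistent with every test.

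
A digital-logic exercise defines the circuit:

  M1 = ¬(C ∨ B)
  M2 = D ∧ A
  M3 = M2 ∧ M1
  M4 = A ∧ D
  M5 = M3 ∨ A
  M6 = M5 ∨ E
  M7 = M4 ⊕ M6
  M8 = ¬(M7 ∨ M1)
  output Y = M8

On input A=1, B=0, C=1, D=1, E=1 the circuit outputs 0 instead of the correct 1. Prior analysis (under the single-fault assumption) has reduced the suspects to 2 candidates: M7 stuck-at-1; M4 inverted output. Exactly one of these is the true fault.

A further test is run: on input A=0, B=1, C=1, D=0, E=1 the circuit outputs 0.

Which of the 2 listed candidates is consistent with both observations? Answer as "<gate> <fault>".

Evaluate each candidate on input A=0, B=1, C=1, D=0, E=1:
  M7 stuck-at-1: M1=0, M2=0, M3=0, M4=0, M5=0, M6=1, M7=1 [stuck-at-1], M8=0 → 0 — matches
  M4 inverted output: M1=0, M2=0, M3=0, M4=1 [inverted output], M5=0, M6=1, M7=0, M8=1 → 1 — eliminated
Only M7 stuck-at-1 reproduces the observed 0.

M7 stuck-at-1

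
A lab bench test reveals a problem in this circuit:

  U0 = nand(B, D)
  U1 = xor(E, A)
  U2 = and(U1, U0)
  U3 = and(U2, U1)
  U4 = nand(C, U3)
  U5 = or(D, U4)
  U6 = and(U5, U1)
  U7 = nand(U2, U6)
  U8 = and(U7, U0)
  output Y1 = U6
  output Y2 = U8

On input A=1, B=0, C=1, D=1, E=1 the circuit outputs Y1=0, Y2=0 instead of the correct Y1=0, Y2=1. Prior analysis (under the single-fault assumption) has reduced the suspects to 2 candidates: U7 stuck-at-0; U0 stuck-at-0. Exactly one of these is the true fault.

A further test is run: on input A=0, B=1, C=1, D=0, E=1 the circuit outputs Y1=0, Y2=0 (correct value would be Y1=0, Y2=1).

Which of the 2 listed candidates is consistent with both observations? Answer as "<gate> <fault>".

Evaluate each candidate on input A=0, B=1, C=1, D=0, E=1:
  U7 stuck-at-0: U0=1, U1=1, U2=1, U3=1, U4=0, U5=0, U6=0, U7=0 [stuck-at-0], U8=0 → Y1=0, Y2=0 — matches
  U0 stuck-at-0: U0=0 [stuck-at-0], U1=1, U2=0, U3=0, U4=1, U5=1, U6=1, U7=1, U8=0 → Y1=1, Y2=0 — eliminated
Only U7 stuck-at-0 reproduces the observed Y1=0, Y2=0.

U7 stuck-at-0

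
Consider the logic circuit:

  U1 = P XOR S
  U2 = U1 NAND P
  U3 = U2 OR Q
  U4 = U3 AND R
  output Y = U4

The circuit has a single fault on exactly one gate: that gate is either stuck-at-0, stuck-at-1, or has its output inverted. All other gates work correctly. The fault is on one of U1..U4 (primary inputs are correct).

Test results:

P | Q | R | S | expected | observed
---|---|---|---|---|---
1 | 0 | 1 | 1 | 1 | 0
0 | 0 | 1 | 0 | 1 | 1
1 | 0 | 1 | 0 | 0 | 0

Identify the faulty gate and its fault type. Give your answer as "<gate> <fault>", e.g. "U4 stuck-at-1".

U1 stuck-at-1

Fault-free values for test 1 (P=1, Q=0, R=1, S=1): U1=0, U2=1, U3=1, U4=1, giving Y=1. Observed 0.
Test 1: faults giving observed 0 are {U1 stuck-at-1, U1 inverted output, U2 stuck-at-0, U2 inverted output, U3 stuck-at-0, U3 inverted output, U4 stuck-at-0, U4 inverted output}.
Test 2 (P=0, Q=0, R=1, S=0): fault-free U1=0, U2=1, U3=1, U4=1 → 1; observed 1. Eliminates U2 stuck-at-0, U2 inverted output, U3 stuck-at-0, U3 inverted output, U4 stuck-at-0, U4 inverted output.
Test 3 (P=1, Q=0, R=1, S=0): fault-free U1=1, U2=0, U3=0, U4=0 → 0; observed 0. Eliminates U1 inverted output.
Only U1 stuck-at-1 is consistent with every test.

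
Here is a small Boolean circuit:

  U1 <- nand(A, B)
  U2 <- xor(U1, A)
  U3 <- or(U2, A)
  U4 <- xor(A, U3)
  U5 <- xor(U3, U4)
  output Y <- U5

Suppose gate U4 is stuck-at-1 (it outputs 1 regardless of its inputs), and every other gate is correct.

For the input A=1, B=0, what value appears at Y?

0

Propagate with U4 forced: U1=1, U2=0, U3=1, U4=1 [stuck-at-1], U5=0.
So Y = 0. (Without the fault it would be 1.)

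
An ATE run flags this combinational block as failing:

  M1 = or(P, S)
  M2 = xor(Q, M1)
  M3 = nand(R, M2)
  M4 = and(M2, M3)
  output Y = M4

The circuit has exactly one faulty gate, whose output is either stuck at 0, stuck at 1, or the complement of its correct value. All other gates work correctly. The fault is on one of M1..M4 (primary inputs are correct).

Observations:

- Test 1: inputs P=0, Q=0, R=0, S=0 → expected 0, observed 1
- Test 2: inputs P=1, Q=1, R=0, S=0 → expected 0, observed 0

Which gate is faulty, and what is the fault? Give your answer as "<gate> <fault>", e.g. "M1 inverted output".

Fault-free values for test 1 (P=0, Q=0, R=0, S=0): M1=0, M2=0, M3=1, M4=0, giving Y=0. Observed 1.
Test 1: faults giving observed 1 are {M1 stuck-at-1, M1 inverted output, M2 stuck-at-1, M2 inverted output, M4 stuck-at-1, M4 inverted output}.
Test 2 (P=1, Q=1, R=0, S=0): fault-free M1=1, M2=0, M3=1, M4=0 → 0; observed 0. Eliminates M1 inverted output, M2 stuck-at-1, M2 inverted output, M4 stuck-at-1, M4 inverted output.
Only M1 stuck-at-1 is consistent with every test.

M1 stuck-at-1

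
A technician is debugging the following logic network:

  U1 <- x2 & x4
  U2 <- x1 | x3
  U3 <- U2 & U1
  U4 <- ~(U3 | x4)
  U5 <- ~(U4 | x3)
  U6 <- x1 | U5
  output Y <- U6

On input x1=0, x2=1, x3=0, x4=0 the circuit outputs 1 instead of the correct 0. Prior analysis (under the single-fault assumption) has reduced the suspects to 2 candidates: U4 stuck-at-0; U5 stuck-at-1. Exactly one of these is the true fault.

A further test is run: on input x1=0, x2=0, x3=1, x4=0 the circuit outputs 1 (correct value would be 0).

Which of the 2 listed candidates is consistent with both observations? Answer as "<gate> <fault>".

Evaluate each candidate on input x1=0, x2=0, x3=1, x4=0:
  U4 stuck-at-0: U1=0, U2=1, U3=0, U4=0 [stuck-at-0], U5=0, U6=0 → 0 — eliminated
  U5 stuck-at-1: U1=0, U2=1, U3=0, U4=1, U5=1 [stuck-at-1], U6=1 → 1 — matches
Only U5 stuck-at-1 reproduces the observed 1.

U5 stuck-at-1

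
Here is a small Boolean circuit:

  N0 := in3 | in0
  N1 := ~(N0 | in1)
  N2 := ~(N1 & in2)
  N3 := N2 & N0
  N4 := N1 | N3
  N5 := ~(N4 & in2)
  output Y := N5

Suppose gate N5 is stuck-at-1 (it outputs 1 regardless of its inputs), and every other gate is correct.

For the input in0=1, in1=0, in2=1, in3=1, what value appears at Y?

Propagate with N5 forced: N0=1, N1=0, N2=1, N3=1, N4=1, N5=1 [stuck-at-1].
So Y = 1. (Without the fault it would be 0.)

1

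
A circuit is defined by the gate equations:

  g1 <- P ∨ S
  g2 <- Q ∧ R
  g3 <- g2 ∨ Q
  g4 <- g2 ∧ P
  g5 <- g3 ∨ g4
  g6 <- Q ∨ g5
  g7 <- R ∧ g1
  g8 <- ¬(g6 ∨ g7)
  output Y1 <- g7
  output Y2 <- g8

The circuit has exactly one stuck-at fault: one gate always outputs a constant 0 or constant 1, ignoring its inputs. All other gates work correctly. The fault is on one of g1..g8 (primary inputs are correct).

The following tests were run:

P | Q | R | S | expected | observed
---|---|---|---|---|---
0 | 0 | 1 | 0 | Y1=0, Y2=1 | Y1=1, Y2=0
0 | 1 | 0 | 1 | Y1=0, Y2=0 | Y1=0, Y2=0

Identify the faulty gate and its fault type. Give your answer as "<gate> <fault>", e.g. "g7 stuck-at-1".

Fault-free values for test 1 (P=0, Q=0, R=1, S=0): g1=0, g2=0, g3=0, g4=0, g5=0, g6=0, g7=0, g8=1, giving Y1=0, Y2=1. Observed Y1=1, Y2=0.
Test 1: faults giving observed Y1=1, Y2=0 are {g1 stuck-at-1, g7 stuck-at-1}.
Test 2 (P=0, Q=1, R=0, S=1): fault-free g1=1, g2=0, g3=1, g4=0, g5=1, g6=1, g7=0, g8=0 → Y1=0, Y2=0; observed Y1=0, Y2=0. Eliminates g7 stuck-at-1.
Only g1 stuck-at-1 is consistent with every test.

g1 stuck-at-1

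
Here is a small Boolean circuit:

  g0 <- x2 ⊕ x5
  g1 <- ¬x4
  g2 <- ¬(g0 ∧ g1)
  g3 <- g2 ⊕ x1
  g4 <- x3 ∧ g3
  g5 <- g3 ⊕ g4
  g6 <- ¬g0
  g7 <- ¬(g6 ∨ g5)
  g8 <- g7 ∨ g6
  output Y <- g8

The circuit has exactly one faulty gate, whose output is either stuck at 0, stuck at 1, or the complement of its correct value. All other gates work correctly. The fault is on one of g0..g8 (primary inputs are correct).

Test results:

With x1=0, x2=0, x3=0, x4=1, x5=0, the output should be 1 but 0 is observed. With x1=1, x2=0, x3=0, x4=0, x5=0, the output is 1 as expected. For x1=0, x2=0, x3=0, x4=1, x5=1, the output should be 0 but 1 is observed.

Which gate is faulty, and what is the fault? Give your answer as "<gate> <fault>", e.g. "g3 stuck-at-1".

Fault-free values for test 1 (x1=0, x2=0, x3=0, x4=1, x5=0): g0=0, g1=0, g2=1, g3=1, g4=0, g5=1, g6=1, g7=0, g8=1, giving Y=1. Observed 0.
Test 1: faults giving observed 0 are {g0 stuck-at-1, g0 inverted output, g6 stuck-at-0, g6 inverted output, g8 stuck-at-0, g8 inverted output}.
Test 2 (x1=1, x2=0, x3=0, x4=0, x5=0): fault-free g0=0, g1=1, g2=1, g3=0, g4=0, g5=0, g6=1, g7=0, g8=1 → 1; observed 1. Eliminates g0 stuck-at-1, g0 inverted output, g8 stuck-at-0, g8 inverted output.
Test 3 (x1=0, x2=0, x3=0, x4=1, x5=1): fault-free g0=1, g1=0, g2=1, g3=1, g4=0, g5=1, g6=0, g7=0, g8=0 → 0; observed 1. Eliminates g6 stuck-at-0.
Only g6 inverted output is consistent with every test.

g6 inverted output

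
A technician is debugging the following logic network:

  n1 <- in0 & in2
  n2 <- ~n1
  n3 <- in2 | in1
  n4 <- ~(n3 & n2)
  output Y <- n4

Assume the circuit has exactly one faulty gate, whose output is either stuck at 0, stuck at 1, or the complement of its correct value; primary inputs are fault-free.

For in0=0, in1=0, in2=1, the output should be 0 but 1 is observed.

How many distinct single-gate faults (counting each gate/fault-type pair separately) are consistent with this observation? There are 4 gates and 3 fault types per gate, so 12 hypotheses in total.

8

Fault-free: n1=0, n2=1, n3=1, n4=0 → 0. Observed 1.
  n1 stuck-at-0: output 0 ✗
  n1 stuck-at-1: output 1 ✓
  n1 inverted output: output 1 ✓
  n2 stuck-at-0: output 1 ✓
  n2 stuck-at-1: output 0 ✗
  n2 inverted output: output 1 ✓
  n3 stuck-at-0: output 1 ✓
  n3 stuck-at-1: output 0 ✗
  n3 inverted output: output 1 ✓
  n4 stuck-at-0: output 0 ✗
  n4 stuck-at-1: output 1 ✓
  n4 inverted output: output 1 ✓
Consistent faults: {n1 stuck-at-1, n1 inverted output, n2 stuck-at-0, n2 inverted output, n3 stuck-at-0, n3 inverted output, n4 stuck-at-1, n4 inverted output} — 8 in all.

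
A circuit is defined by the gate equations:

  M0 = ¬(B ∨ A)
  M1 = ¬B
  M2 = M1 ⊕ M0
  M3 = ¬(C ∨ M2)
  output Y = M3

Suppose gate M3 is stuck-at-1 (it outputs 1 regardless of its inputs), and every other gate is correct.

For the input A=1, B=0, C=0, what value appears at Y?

1

Propagate with M3 forced: M0=0, M1=1, M2=1, M3=1 [stuck-at-1].
So Y = 1. (Without the fault it would be 0.)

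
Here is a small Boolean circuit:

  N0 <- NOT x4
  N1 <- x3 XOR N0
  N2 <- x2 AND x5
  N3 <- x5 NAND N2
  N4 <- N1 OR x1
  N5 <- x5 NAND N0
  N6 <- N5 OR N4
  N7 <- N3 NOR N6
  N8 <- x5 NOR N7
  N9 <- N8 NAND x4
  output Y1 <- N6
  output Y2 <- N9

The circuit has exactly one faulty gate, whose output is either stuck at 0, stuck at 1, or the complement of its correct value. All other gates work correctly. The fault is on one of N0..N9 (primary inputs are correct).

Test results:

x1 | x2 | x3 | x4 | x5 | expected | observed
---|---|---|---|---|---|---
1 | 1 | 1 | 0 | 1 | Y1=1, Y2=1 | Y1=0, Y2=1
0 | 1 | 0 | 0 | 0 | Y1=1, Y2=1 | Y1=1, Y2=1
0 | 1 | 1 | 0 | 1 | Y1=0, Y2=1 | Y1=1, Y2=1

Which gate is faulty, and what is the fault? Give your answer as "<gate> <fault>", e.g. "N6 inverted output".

N4 inverted output

Fault-free values for test 1 (x1=1, x2=1, x3=1, x4=0, x5=1): N0=1, N1=0, N2=1, N3=0, N4=1, N5=0, N6=1, N7=0, N8=0, N9=1, giving Y1=1, Y2=1. Observed Y1=0, Y2=1.
Test 1: faults giving observed Y1=0, Y2=1 are {N4 stuck-at-0, N4 inverted output, N6 stuck-at-0, N6 inverted output}.
Test 2 (x1=0, x2=1, x3=0, x4=0, x5=0): fault-free N0=1, N1=1, N2=0, N3=1, N4=1, N5=1, N6=1, N7=0, N8=1, N9=1 → Y1=1, Y2=1; observed Y1=1, Y2=1. Eliminates N6 stuck-at-0, N6 inverted output.
Test 3 (x1=0, x2=1, x3=1, x4=0, x5=1): fault-free N0=1, N1=0, N2=1, N3=0, N4=0, N5=0, N6=0, N7=1, N8=0, N9=1 → Y1=0, Y2=1; observed Y1=1, Y2=1. Eliminates N4 stuck-at-0.
Only N4 inverted output is consistent with every test.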